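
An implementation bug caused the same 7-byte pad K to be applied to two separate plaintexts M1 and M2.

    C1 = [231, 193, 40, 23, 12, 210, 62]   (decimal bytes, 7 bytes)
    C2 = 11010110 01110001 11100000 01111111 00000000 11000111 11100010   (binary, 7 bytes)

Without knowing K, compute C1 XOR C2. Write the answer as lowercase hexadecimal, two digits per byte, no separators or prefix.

C1 ⊕ C2 = (M1 ⊕ K) ⊕ (M2 ⊕ K) = M1 ⊕ M2 — the shared key cancels under XOR.
11100111 xor 11010110 = 00110001
11000001 xor 01110001 = 10110000
00101000 xor 11100000 = 11001000
00010111 xor 01111111 = 01101000
00001100 xor 00000000 = 00001100
11010010 xor 11000111 = 00010101
00111110 xor 11100010 = 11011100

31b0c8680c15dc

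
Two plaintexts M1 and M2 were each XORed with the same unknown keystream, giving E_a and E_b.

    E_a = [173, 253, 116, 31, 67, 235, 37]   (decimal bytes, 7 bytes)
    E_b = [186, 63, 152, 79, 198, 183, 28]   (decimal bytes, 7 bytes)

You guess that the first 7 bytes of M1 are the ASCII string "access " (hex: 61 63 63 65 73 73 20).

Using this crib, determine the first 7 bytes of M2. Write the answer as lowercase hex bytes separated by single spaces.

First, E_a ⊕ E_b = (M1 ⊕ K) ⊕ (M2 ⊕ K) = M1 ⊕ M2, so the key drops out. Then M2 = (M1 ⊕ M2) ⊕ M1 over the first 7 bytes.
byte 0: (ad ^ ba) ^ 61 = 17 ^ 61 = 76
byte 1: (fd ^ 3f) ^ 63 = c2 ^ 63 = a1
byte 2: (74 ^ 98) ^ 63 = ec ^ 63 = 8f
byte 3: (1f ^ 4f) ^ 65 = 50 ^ 65 = 35
byte 4: (43 ^ c6) ^ 73 = 85 ^ 73 = f6
byte 5: (eb ^ b7) ^ 73 = 5c ^ 73 = 2f
byte 6: (25 ^ 1c) ^ 20 = 39 ^ 20 = 19

76 a1 8f 35 f6 2f 19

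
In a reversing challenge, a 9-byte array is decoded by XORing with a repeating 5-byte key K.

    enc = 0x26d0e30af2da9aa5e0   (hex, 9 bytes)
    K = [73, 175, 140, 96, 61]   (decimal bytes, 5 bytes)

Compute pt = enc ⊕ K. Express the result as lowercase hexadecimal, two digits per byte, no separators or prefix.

The 5-byte key repeats, so the effective keystream is 49 af 8c 60 3d 49 af 8c 60.
byte 0:  38 ⊕  73 = 111
byte 1: 208 ⊕ 175 = 127
byte 2: 227 ⊕ 140 = 111
byte 3:  10 ⊕  96 = 106
byte 4: 242 ⊕  61 = 207
byte 5: 218 ⊕  73 = 147
byte 6: 154 ⊕ 175 =  53
byte 7: 165 ⊕ 140 =  41
byte 8: 224 ⊕  96 = 128

6f7f6f6acf93352980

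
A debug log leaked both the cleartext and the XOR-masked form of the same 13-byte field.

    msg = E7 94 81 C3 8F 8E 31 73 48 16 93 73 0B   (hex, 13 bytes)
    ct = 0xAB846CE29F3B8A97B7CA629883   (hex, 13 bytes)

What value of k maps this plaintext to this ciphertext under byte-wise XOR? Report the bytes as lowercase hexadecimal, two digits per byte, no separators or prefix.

Since ct = msg ⊕ k, XORing both sides with msg gives k = msg ⊕ ct.
e7 XOR ab = 4c
94 XOR 84 = 10
81 XOR 6c = ed
c3 XOR e2 = 21
8f XOR 9f = 10
8e XOR 3b = b5
31 XOR 8a = bb
73 XOR 97 = e4
48 XOR b7 = ff
16 XOR ca = dc
93 XOR 62 = f1
73 XOR 98 = eb
0b XOR 83 = 88

4c10ed2110b5bbe4ffdcf1eb88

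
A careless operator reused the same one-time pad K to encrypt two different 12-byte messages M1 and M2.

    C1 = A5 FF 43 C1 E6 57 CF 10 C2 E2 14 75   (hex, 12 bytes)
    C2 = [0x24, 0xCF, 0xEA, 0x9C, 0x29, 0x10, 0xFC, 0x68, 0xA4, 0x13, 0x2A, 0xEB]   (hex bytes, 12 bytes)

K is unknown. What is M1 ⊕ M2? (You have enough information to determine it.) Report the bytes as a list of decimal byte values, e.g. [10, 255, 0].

[129, 48, 169, 93, 207, 71, 51, 120, 102, 241, 62, 158]

C1 ⊕ C2 = (M1 ⊕ K) ⊕ (M2 ⊕ K) = M1 ⊕ M2 — the shared key cancels under XOR.
a5 ^ 24 = 81
ff ^ cf = 30
43 ^ ea = a9
c1 ^ 9c = 5d
e6 ^ 29 = cf
57 ^ 10 = 47
cf ^ fc = 33
10 ^ 68 = 78
c2 ^ a4 = 66
e2 ^ 13 = f1
14 ^ 2a = 3e
75 ^ eb = 9e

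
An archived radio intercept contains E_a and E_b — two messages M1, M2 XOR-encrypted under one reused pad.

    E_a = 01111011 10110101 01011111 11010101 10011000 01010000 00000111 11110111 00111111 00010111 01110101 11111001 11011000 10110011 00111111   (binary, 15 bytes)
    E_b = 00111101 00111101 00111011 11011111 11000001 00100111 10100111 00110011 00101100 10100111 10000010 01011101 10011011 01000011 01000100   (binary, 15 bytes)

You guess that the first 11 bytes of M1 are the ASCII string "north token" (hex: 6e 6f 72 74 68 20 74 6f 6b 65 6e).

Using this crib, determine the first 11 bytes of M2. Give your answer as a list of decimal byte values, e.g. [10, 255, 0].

[40, 231, 22, 126, 49, 87, 212, 171, 120, 213, 153]

First, E_a ⊕ E_b = (M1 ⊕ K) ⊕ (M2 ⊕ K) = M1 ⊕ M2, so the key drops out. Then M2 = (M1 ⊕ M2) ⊕ M1 over the first 11 bytes.
byte 0: (7b xor 3d) xor 6e = 46 xor 6e = 28
byte 1: (b5 xor 3d) xor 6f = 88 xor 6f = e7
byte 2: (5f xor 3b) xor 72 = 64 xor 72 = 16
byte 3: (d5 xor df) xor 74 = 0a xor 74 = 7e
byte 4: (98 xor c1) xor 68 = 59 xor 68 = 31
byte 5: (50 xor 27) xor 20 = 77 xor 20 = 57
byte 6: (07 xor a7) xor 74 = a0 xor 74 = d4
byte 7: (f7 xor 33) xor 6f = c4 xor 6f = ab
byte 8: (3f xor 2c) xor 6b = 13 xor 6b = 78
byte 9: (17 xor a7) xor 65 = b0 xor 65 = d5
byte 10: (75 xor 82) xor 6e = f7 xor 6e = 99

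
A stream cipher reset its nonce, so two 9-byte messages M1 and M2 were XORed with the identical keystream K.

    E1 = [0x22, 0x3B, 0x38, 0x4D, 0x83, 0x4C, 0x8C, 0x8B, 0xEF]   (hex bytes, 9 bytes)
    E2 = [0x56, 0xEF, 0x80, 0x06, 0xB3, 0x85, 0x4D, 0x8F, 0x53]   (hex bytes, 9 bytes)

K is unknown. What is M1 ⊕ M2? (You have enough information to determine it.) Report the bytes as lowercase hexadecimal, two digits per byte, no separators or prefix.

E1 ⊕ E2 = (M1 ⊕ K) ⊕ (M2 ⊕ K) = M1 ⊕ M2 — the shared key cancels under XOR.
byte 0: 00100010 xor 01010110 = 01110100
byte 1: 00111011 xor 11101111 = 11010100
byte 2: 00111000 xor 10000000 = 10111000
byte 3: 01001101 xor 00000110 = 01001011
byte 4: 10000011 xor 10110011 = 00110000
byte 5: 01001100 xor 10000101 = 11001001
byte 6: 10001100 xor 01001101 = 11000001
byte 7: 10001011 xor 10001111 = 00000100
byte 8: 11101111 xor 01010011 = 10111100

74d4b84b30c9c104bc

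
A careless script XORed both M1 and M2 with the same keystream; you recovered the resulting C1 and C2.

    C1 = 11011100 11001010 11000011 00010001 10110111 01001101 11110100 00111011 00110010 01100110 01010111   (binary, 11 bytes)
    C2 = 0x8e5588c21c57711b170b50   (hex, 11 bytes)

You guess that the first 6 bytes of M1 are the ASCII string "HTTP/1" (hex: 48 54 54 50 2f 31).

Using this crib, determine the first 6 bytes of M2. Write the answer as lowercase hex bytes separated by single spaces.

1a cb 1f 83 84 2b

First, C1 ⊕ C2 = (M1 ⊕ K) ⊕ (M2 ⊕ K) = M1 ⊕ M2, so the key drops out. Then M2 = (M1 ⊕ M2) ⊕ M1 over the first 6 bytes.
byte 0: (dc XOR 8e) XOR 48 = 52 XOR 48 = 1a
byte 1: (ca XOR 55) XOR 54 = 9f XOR 54 = cb
byte 2: (c3 XOR 88) XOR 54 = 4b XOR 54 = 1f
byte 3: (11 XOR c2) XOR 50 = d3 XOR 50 = 83
byte 4: (b7 XOR 1c) XOR 2f = ab XOR 2f = 84
byte 5: (4d XOR 57) XOR 31 = 1a XOR 31 = 2b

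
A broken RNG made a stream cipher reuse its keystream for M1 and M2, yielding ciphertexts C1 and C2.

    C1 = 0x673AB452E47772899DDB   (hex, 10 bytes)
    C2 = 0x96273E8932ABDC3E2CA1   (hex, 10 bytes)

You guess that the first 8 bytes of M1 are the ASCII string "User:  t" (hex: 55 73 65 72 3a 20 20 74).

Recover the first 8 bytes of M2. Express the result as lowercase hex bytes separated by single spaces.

a4 6e ef a9 ec fc 8e c3

First, C1 ⊕ C2 = (M1 ⊕ K) ⊕ (M2 ⊕ K) = M1 ⊕ M2, so the key drops out. Then M2 = (M1 ⊕ M2) ⊕ M1 over the first 8 bytes.
byte 0: (67 xor 96) xor 55 = f1 xor 55 = a4
byte 1: (3a xor 27) xor 73 = 1d xor 73 = 6e
byte 2: (b4 xor 3e) xor 65 = 8a xor 65 = ef
byte 3: (52 xor 89) xor 72 = db xor 72 = a9
byte 4: (e4 xor 32) xor 3a = d6 xor 3a = ec
byte 5: (77 xor ab) xor 20 = dc xor 20 = fc
byte 6: (72 xor dc) xor 20 = ae xor 20 = 8e
byte 7: (89 xor 3e) xor 74 = b7 xor 74 = c3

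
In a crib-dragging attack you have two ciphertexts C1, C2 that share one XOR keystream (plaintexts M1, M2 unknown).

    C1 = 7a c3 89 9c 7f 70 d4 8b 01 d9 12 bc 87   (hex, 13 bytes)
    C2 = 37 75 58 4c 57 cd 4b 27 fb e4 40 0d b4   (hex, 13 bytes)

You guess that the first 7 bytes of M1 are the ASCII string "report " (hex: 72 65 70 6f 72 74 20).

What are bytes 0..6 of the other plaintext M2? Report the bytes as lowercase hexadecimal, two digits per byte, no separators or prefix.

First, C1 ⊕ C2 = (M1 ⊕ K) ⊕ (M2 ⊕ K) = M1 ⊕ M2, so the key drops out. Then M2 = (M1 ⊕ M2) ⊕ M1 over the first 7 bytes.
byte 0: (7a ^ 37) ^ 72 = 4d ^ 72 = 3f
byte 1: (c3 ^ 75) ^ 65 = b6 ^ 65 = d3
byte 2: (89 ^ 58) ^ 70 = d1 ^ 70 = a1
byte 3: (9c ^ 4c) ^ 6f = d0 ^ 6f = bf
byte 4: (7f ^ 57) ^ 72 = 28 ^ 72 = 5a
byte 5: (70 ^ cd) ^ 74 = bd ^ 74 = c9
byte 6: (d4 ^ 4b) ^ 20 = 9f ^ 20 = bf

3fd3a1bf5ac9bf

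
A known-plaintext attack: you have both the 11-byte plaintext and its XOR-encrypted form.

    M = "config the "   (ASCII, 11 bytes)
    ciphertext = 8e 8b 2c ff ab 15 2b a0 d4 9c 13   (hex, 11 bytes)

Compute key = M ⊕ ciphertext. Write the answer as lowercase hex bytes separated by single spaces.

Since ciphertext = M ⊕ key, XORing both sides with M gives key = M ⊕ ciphertext.
byte 0: 63 ⊕ 8e = ed
byte 1: 6f ⊕ 8b = e4
byte 2: 6e ⊕ 2c = 42
byte 3: 66 ⊕ ff = 99
byte 4: 69 ⊕ ab = c2
byte 5: 67 ⊕ 15 = 72
byte 6: 20 ⊕ 2b = 0b
byte 7: 74 ⊕ a0 = d4
byte 8: 68 ⊕ d4 = bc
byte 9: 65 ⊕ 9c = f9
byte 10: 20 ⊕ 13 = 33

ed e4 42 99 c2 72 0b d4 bc f9 33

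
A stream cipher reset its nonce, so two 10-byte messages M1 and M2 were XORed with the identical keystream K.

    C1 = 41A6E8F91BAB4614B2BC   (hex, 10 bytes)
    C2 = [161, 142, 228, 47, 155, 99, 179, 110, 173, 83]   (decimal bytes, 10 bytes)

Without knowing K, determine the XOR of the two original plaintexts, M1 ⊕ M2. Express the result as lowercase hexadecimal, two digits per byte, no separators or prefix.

C1 ⊕ C2 = (M1 ⊕ K) ⊕ (M2 ⊕ K) = M1 ⊕ M2 — the shared key cancels under XOR.
41 ⊕ a1 = e0
a6 ⊕ 8e = 28
e8 ⊕ e4 = 0c
f9 ⊕ 2f = d6
1b ⊕ 9b = 80
ab ⊕ 63 = c8
46 ⊕ b3 = f5
14 ⊕ 6e = 7a
b2 ⊕ ad = 1f
bc ⊕ 53 = ef

e0280cd680c8f57a1fef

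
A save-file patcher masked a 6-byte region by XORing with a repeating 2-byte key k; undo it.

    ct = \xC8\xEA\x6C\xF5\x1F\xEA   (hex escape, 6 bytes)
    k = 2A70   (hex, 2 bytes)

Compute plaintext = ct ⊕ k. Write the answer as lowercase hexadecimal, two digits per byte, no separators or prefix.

e29a4685359a

The 2-byte key repeats, so the effective keystream is 2a 70 2a 70 2a 70.
byte 0: 11001000 XOR 00101010 = 11100010
byte 1: 11101010 XOR 01110000 = 10011010
byte 2: 01101100 XOR 00101010 = 01000110
byte 3: 11110101 XOR 01110000 = 10000101
byte 4: 00011111 XOR 00101010 = 00110101
byte 5: 11101010 XOR 01110000 = 10011010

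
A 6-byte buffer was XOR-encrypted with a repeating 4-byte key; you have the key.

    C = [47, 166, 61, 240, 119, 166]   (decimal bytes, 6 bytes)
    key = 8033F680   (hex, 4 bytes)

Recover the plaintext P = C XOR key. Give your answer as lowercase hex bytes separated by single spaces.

The 4-byte key repeats, so the effective keystream is 80 33 f6 80 80 33.
byte 0: 2f xor 80 = af
byte 1: a6 xor 33 = 95
byte 2: 3d xor f6 = cb
byte 3: f0 xor 80 = 70
byte 4: 77 xor 80 = f7
byte 5: a6 xor 33 = 95

af 95 cb 70 f7 95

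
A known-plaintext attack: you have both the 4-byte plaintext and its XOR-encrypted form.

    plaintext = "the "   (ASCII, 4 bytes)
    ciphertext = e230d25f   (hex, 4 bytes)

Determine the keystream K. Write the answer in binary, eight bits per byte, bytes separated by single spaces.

10010110 01011000 10110111 01111111

Since ciphertext = plaintext ⊕ K, XORing both sides with plaintext gives K = plaintext ⊕ ciphertext.
116 ^ 226 = 150
104 ^  48 =  88
101 ^ 210 = 183
 32 ^  95 = 127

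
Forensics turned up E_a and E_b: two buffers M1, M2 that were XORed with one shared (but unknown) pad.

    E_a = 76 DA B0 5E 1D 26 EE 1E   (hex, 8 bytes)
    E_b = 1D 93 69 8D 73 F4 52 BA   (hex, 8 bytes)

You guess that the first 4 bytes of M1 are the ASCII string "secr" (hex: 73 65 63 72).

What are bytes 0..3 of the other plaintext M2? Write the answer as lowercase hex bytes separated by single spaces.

First, E_a ⊕ E_b = (M1 ⊕ K) ⊕ (M2 ⊕ K) = M1 ⊕ M2, so the key drops out. Then M2 = (M1 ⊕ M2) ⊕ M1 over the first 4 bytes.
byte 0: (76 ⊕ 1d) ⊕ 73 = 6b ⊕ 73 = 18
byte 1: (da ⊕ 93) ⊕ 65 = 49 ⊕ 65 = 2c
byte 2: (b0 ⊕ 69) ⊕ 63 = d9 ⊕ 63 = ba
byte 3: (5e ⊕ 8d) ⊕ 72 = d3 ⊕ 72 = a1

18 2c ba a1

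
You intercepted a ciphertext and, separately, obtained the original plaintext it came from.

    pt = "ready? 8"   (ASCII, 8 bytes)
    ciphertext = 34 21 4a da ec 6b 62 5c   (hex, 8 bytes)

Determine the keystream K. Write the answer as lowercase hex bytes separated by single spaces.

Since ciphertext = pt ⊕ K, XORing both sides with pt gives K = pt ⊕ ciphertext.
byte 0: 72 xor 34 = 46
byte 1: 65 xor 21 = 44
byte 2: 61 xor 4a = 2b
byte 3: 64 xor da = be
byte 4: 79 xor ec = 95
byte 5: 3f xor 6b = 54
byte 6: 20 xor 62 = 42
byte 7: 38 xor 5c = 64

46 44 2b be 95 54 42 64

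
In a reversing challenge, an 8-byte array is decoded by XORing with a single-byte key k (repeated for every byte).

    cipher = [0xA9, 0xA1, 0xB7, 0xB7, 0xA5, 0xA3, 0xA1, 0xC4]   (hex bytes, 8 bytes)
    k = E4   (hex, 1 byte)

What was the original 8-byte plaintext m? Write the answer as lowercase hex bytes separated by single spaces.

4d 45 53 53 41 47 45 20

The 1-byte key repeats, so the effective keystream is e4 e4 e4 e4 e4 e4 e4 e4.
byte 0: 10101001 xor 11100100 = 01001101
byte 1: 10100001 xor 11100100 = 01000101
byte 2: 10110111 xor 11100100 = 01010011
byte 3: 10110111 xor 11100100 = 01010011
byte 4: 10100101 xor 11100100 = 01000001
byte 5: 10100011 xor 11100100 = 01000111
byte 6: 10100001 xor 11100100 = 01000101
byte 7: 11000100 xor 11100100 = 00100000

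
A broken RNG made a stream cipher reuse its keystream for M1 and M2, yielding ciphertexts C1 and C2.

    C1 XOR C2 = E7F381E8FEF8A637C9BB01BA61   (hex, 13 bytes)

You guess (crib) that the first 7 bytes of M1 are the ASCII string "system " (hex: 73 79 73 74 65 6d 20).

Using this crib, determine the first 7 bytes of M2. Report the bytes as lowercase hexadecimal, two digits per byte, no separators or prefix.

Since C1 ⊕ C2 = M1 ⊕ M2, XORing with the guessed M1 bytes yields the corresponding M2 bytes: M2 = (C1 ⊕ C2) ⊕ M1.
e7 xor 73 = 94
f3 xor 79 = 8a
81 xor 73 = f2
e8 xor 74 = 9c
fe xor 65 = 9b
f8 xor 6d = 95
a6 xor 20 = 86

948af29c9b9586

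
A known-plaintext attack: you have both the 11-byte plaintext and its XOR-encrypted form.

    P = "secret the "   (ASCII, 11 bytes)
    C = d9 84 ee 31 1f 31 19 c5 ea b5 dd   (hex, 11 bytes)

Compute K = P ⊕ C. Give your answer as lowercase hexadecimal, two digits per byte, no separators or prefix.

aae18d437a4539b182d0fd

Since C = P ⊕ K, XORing both sides with P gives K = P ⊕ C.
73 xor d9 = aa
65 xor 84 = e1
63 xor ee = 8d
72 xor 31 = 43
65 xor 1f = 7a
74 xor 31 = 45
20 xor 19 = 39
74 xor c5 = b1
68 xor ea = 82
65 xor b5 = d0
20 xor dd = fd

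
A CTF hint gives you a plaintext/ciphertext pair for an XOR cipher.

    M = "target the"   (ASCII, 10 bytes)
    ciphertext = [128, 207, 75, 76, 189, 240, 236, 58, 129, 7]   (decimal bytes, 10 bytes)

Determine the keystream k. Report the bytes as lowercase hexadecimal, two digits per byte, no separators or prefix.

f4ae392bd884cc4ee962

Since ciphertext = M ⊕ k, XORing both sides with M gives k = M ⊕ ciphertext.
74 ⊕ 80 = f4
61 ⊕ cf = ae
72 ⊕ 4b = 39
67 ⊕ 4c = 2b
65 ⊕ bd = d8
74 ⊕ f0 = 84
20 ⊕ ec = cc
74 ⊕ 3a = 4e
68 ⊕ 81 = e9
65 ⊕ 07 = 62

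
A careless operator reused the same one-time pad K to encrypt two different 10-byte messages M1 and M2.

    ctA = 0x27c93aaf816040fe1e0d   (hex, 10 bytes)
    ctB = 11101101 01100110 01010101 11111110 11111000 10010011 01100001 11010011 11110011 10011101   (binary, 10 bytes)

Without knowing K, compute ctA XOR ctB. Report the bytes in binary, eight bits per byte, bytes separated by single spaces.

11001010 10101111 01101111 01010001 01111001 11110011 00100001 00101101 11101101 10010000

ctA ⊕ ctB = (M1 ⊕ K) ⊕ (M2 ⊕ K) = M1 ⊕ M2 — the shared key cancels under XOR.
27 ⊕ ed = ca
c9 ⊕ 66 = af
3a ⊕ 55 = 6f
af ⊕ fe = 51
81 ⊕ f8 = 79
60 ⊕ 93 = f3
40 ⊕ 61 = 21
fe ⊕ d3 = 2d
1e ⊕ f3 = ed
0d ⊕ 9d = 90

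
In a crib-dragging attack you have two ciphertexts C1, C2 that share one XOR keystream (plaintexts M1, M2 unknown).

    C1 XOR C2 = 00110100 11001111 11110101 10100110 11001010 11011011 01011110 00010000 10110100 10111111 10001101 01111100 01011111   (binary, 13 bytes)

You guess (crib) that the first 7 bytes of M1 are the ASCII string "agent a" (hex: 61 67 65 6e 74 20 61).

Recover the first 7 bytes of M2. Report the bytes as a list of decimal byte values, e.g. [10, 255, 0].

[85, 168, 144, 200, 190, 251, 63]

Since C1 ⊕ C2 = M1 ⊕ M2, XORing with the guessed M1 bytes yields the corresponding M2 bytes: M2 = (C1 ⊕ C2) ⊕ M1.
34 xor 61 = 55
cf xor 67 = a8
f5 xor 65 = 90
a6 xor 6e = c8
ca xor 74 = be
db xor 20 = fb
5e xor 61 = 3f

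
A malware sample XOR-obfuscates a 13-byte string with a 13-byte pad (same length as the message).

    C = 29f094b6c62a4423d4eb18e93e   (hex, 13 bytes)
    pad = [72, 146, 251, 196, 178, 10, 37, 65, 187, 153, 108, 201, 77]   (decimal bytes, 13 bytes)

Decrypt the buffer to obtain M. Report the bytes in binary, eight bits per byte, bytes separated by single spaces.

01100001 01100010 01101111 01110010 01110100 00100000 01100001 01100010 01101111 01110010 01110100 00100000 01110011

00101001 XOR 01001000 = 01100001
11110000 XOR 10010010 = 01100010
10010100 XOR 11111011 = 01101111
10110110 XOR 11000100 = 01110010
11000110 XOR 10110010 = 01110100
00101010 XOR 00001010 = 00100000
01000100 XOR 00100101 = 01100001
00100011 XOR 01000001 = 01100010
11010100 XOR 10111011 = 01101111
11101011 XOR 10011001 = 01110010
00011000 XOR 01101100 = 01110100
11101001 XOR 11001001 = 00100000
00111110 XOR 01001101 = 01110011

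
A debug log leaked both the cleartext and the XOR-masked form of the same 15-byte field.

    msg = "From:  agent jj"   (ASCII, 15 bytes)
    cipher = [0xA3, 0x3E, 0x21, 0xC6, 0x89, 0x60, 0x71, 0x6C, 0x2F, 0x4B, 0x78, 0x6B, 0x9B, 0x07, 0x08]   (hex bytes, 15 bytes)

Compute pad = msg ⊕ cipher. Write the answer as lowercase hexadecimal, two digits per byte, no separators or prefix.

Since cipher = msg ⊕ pad, XORing both sides with msg gives pad = msg ⊕ cipher.
46 ^ a3 = e5
72 ^ 3e = 4c
6f ^ 21 = 4e
6d ^ c6 = ab
3a ^ 89 = b3
20 ^ 60 = 40
20 ^ 71 = 51
61 ^ 6c = 0d
67 ^ 2f = 48
65 ^ 4b = 2e
6e ^ 78 = 16
74 ^ 6b = 1f
20 ^ 9b = bb
6a ^ 07 = 6d
6a ^ 08 = 62

e54c4eabb340510d482e161fbb6d62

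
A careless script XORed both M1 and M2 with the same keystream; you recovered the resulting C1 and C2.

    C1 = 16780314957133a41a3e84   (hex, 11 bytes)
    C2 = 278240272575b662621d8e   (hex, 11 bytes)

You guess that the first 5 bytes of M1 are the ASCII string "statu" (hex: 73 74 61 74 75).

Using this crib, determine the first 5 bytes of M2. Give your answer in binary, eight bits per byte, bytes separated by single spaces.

01000010 10001110 00100010 01000111 11000101

First, C1 ⊕ C2 = (M1 ⊕ K) ⊕ (M2 ⊕ K) = M1 ⊕ M2, so the key drops out. Then M2 = (M1 ⊕ M2) ⊕ M1 over the first 5 bytes.
byte 0: (16 ⊕ 27) ⊕ 73 = 31 ⊕ 73 = 42
byte 1: (78 ⊕ 82) ⊕ 74 = fa ⊕ 74 = 8e
byte 2: (03 ⊕ 40) ⊕ 61 = 43 ⊕ 61 = 22
byte 3: (14 ⊕ 27) ⊕ 74 = 33 ⊕ 74 = 47
byte 4: (95 ⊕ 25) ⊕ 75 = b0 ⊕ 75 = c5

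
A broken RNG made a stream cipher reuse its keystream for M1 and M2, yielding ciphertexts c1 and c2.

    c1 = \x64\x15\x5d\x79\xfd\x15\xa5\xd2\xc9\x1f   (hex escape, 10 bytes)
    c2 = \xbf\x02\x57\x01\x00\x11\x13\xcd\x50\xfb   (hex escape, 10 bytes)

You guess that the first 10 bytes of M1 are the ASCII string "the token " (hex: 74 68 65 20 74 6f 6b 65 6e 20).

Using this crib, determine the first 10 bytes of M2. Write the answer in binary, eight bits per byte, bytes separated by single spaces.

10101111 01111111 01101111 01011000 10001001 01101011 11011101 01111010 11110111 11000100

First, c1 ⊕ c2 = (M1 ⊕ K) ⊕ (M2 ⊕ K) = M1 ⊕ M2, so the key drops out. Then M2 = (M1 ⊕ M2) ⊕ M1 over the first 10 bytes.
byte 0: (64 ^ bf) ^ 74 = db ^ 74 = af
byte 1: (15 ^ 02) ^ 68 = 17 ^ 68 = 7f
byte 2: (5d ^ 57) ^ 65 = 0a ^ 65 = 6f
byte 3: (79 ^ 01) ^ 20 = 78 ^ 20 = 58
byte 4: (fd ^ 00) ^ 74 = fd ^ 74 = 89
byte 5: (15 ^ 11) ^ 6f = 04 ^ 6f = 6b
byte 6: (a5 ^ 13) ^ 6b = b6 ^ 6b = dd
byte 7: (d2 ^ cd) ^ 65 = 1f ^ 65 = 7a
byte 8: (c9 ^ 50) ^ 6e = 99 ^ 6e = f7
byte 9: (1f ^ fb) ^ 20 = e4 ^ 20 = c4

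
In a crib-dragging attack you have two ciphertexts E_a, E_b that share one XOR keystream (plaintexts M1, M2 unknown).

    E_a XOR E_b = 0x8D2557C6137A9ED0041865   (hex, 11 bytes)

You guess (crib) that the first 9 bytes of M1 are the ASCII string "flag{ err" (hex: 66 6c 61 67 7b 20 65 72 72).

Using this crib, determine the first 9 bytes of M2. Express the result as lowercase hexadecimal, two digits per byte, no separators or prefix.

Since E_a ⊕ E_b = M1 ⊕ M2, XORing with the guessed M1 bytes yields the corresponding M2 bytes: M2 = (E_a ⊕ E_b) ⊕ M1.
8d ^ 66 = eb
25 ^ 6c = 49
57 ^ 61 = 36
c6 ^ 67 = a1
13 ^ 7b = 68
7a ^ 20 = 5a
9e ^ 65 = fb
d0 ^ 72 = a2
04 ^ 72 = 76

eb4936a1685afba276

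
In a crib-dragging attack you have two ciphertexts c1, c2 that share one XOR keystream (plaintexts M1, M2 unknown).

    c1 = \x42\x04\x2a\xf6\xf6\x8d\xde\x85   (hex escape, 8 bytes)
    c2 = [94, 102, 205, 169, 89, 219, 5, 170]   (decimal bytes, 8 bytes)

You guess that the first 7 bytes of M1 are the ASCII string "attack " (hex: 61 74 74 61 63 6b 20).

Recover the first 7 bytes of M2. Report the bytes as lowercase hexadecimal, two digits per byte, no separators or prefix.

7d16933ecc3dfb

First, c1 ⊕ c2 = (M1 ⊕ K) ⊕ (M2 ⊕ K) = M1 ⊕ M2, so the key drops out. Then M2 = (M1 ⊕ M2) ⊕ M1 over the first 7 bytes.
byte 0: (42 ⊕ 5e) ⊕ 61 = 1c ⊕ 61 = 7d
byte 1: (04 ⊕ 66) ⊕ 74 = 62 ⊕ 74 = 16
byte 2: (2a ⊕ cd) ⊕ 74 = e7 ⊕ 74 = 93
byte 3: (f6 ⊕ a9) ⊕ 61 = 5f ⊕ 61 = 3e
byte 4: (f6 ⊕ 59) ⊕ 63 = af ⊕ 63 = cc
byte 5: (8d ⊕ db) ⊕ 6b = 56 ⊕ 6b = 3d
byte 6: (de ⊕ 05) ⊕ 20 = db ⊕ 20 = fb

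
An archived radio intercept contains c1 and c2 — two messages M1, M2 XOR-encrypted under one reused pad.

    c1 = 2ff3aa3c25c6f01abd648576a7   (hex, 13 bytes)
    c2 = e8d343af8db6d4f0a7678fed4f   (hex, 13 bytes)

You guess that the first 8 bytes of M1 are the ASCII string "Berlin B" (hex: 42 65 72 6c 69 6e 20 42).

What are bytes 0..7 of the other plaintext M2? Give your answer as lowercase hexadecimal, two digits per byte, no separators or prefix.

85459bffc11e04a8

First, c1 ⊕ c2 = (M1 ⊕ K) ⊕ (M2 ⊕ K) = M1 ⊕ M2, so the key drops out. Then M2 = (M1 ⊕ M2) ⊕ M1 over the first 8 bytes.
byte 0: (2f ⊕ e8) ⊕ 42 = c7 ⊕ 42 = 85
byte 1: (f3 ⊕ d3) ⊕ 65 = 20 ⊕ 65 = 45
byte 2: (aa ⊕ 43) ⊕ 72 = e9 ⊕ 72 = 9b
byte 3: (3c ⊕ af) ⊕ 6c = 93 ⊕ 6c = ff
byte 4: (25 ⊕ 8d) ⊕ 69 = a8 ⊕ 69 = c1
byte 5: (c6 ⊕ b6) ⊕ 6e = 70 ⊕ 6e = 1e
byte 6: (f0 ⊕ d4) ⊕ 20 = 24 ⊕ 20 = 04
byte 7: (1a ⊕ f0) ⊕ 42 = ea ⊕ 42 = a8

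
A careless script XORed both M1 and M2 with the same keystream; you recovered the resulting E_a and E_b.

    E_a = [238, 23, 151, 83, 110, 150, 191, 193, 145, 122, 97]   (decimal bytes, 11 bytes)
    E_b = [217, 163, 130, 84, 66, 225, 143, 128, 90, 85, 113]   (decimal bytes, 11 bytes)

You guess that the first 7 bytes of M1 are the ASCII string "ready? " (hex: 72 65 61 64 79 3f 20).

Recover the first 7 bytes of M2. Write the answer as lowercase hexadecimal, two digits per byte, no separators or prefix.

First, E_a ⊕ E_b = (M1 ⊕ K) ⊕ (M2 ⊕ K) = M1 ⊕ M2, so the key drops out. Then M2 = (M1 ⊕ M2) ⊕ M1 over the first 7 bytes.
byte 0: (ee xor d9) xor 72 = 37 xor 72 = 45
byte 1: (17 xor a3) xor 65 = b4 xor 65 = d1
byte 2: (97 xor 82) xor 61 = 15 xor 61 = 74
byte 3: (53 xor 54) xor 64 = 07 xor 64 = 63
byte 4: (6e xor 42) xor 79 = 2c xor 79 = 55
byte 5: (96 xor e1) xor 3f = 77 xor 3f = 48
byte 6: (bf xor 8f) xor 20 = 30 xor 20 = 10

45d17463554810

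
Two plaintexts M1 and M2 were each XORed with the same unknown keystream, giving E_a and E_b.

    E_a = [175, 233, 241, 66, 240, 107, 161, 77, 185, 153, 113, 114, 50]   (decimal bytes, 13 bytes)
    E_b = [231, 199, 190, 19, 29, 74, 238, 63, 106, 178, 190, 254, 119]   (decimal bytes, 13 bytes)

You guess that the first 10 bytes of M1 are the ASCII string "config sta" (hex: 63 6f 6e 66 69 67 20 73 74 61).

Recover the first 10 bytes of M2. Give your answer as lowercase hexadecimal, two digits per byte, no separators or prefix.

2b41213784466f01a74a

First, E_a ⊕ E_b = (M1 ⊕ K) ⊕ (M2 ⊕ K) = M1 ⊕ M2, so the key drops out. Then M2 = (M1 ⊕ M2) ⊕ M1 over the first 10 bytes.
byte 0: (af xor e7) xor 63 = 48 xor 63 = 2b
byte 1: (e9 xor c7) xor 6f = 2e xor 6f = 41
byte 2: (f1 xor be) xor 6e = 4f xor 6e = 21
byte 3: (42 xor 13) xor 66 = 51 xor 66 = 37
byte 4: (f0 xor 1d) xor 69 = ed xor 69 = 84
byte 5: (6b xor 4a) xor 67 = 21 xor 67 = 46
byte 6: (a1 xor ee) xor 20 = 4f xor 20 = 6f
byte 7: (4d xor 3f) xor 73 = 72 xor 73 = 01
byte 8: (b9 xor 6a) xor 74 = d3 xor 74 = a7
byte 9: (99 xor b2) xor 61 = 2b xor 61 = 4a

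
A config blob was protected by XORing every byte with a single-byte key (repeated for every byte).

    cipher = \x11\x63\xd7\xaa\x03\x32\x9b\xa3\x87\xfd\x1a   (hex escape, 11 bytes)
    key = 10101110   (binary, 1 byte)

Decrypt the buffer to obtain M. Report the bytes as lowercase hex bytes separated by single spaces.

bf cd 79 04 ad 9c 35 0d 29 53 b4

The 1-byte key repeats, so the effective keystream is ae ae ae ae ae ae ae ae ae ae ae.
byte 0: 11 xor ae = bf
byte 1: 63 xor ae = cd
byte 2: d7 xor ae = 79
byte 3: aa xor ae = 04
byte 4: 03 xor ae = ad
byte 5: 32 xor ae = 9c
byte 6: 9b xor ae = 35
byte 7: a3 xor ae = 0d
byte 8: 87 xor ae = 29
byte 9: fd xor ae = 53
byte 10: 1a xor ae = b4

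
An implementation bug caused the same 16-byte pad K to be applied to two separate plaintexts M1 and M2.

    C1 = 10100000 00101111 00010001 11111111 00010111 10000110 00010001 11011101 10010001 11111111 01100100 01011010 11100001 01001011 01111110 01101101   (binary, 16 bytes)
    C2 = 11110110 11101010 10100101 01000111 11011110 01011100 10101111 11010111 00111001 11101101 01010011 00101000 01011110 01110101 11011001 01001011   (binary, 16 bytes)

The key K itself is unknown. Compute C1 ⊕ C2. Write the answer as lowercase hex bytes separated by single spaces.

C1 ⊕ C2 = (M1 ⊕ K) ⊕ (M2 ⊕ K) = M1 ⊕ M2 — the shared key cancels under XOR.
byte 0: a0 ^ f6 = 56
byte 1: 2f ^ ea = c5
byte 2: 11 ^ a5 = b4
byte 3: ff ^ 47 = b8
byte 4: 17 ^ de = c9
byte 5: 86 ^ 5c = da
byte 6: 11 ^ af = be
byte 7: dd ^ d7 = 0a
byte 8: 91 ^ 39 = a8
byte 9: ff ^ ed = 12
byte 10: 64 ^ 53 = 37
byte 11: 5a ^ 28 = 72
byte 12: e1 ^ 5e = bf
byte 13: 4b ^ 75 = 3e
byte 14: 7e ^ d9 = a7
byte 15: 6d ^ 4b = 26

56 c5 b4 b8 c9 da be 0a a8 12 37 72 bf 3e a7 26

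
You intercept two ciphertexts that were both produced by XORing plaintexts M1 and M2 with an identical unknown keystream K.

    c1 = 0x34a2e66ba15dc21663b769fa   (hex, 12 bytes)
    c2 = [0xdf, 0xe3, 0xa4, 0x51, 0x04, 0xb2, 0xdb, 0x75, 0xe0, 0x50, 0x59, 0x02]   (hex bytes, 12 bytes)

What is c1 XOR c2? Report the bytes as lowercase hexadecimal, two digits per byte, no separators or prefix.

eb41423aa5ef196383e730f8

c1 ⊕ c2 = (M1 ⊕ K) ⊕ (M2 ⊕ K) = M1 ⊕ M2 — the shared key cancels under XOR.
 52 ^ 223 = 235
162 ^ 227 =  65
230 ^ 164 =  66
107 ^  81 =  58
161 ^   4 = 165
 93 ^ 178 = 239
194 ^ 219 =  25
 22 ^ 117 =  99
 99 ^ 224 = 131
183 ^  80 = 231
105 ^  89 =  48
250 ^   2 = 248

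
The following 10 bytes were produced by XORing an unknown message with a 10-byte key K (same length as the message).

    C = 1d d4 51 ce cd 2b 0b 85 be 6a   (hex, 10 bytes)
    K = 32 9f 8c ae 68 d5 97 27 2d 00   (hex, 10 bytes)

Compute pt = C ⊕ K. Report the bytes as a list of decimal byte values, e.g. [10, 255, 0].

[47, 75, 221, 96, 165, 254, 156, 162, 147, 106]

XOR is its own inverse, so applying the key byte-wise gives the result directly.
00011101 ^ 00110010 = 00101111
11010100 ^ 10011111 = 01001011
01010001 ^ 10001100 = 11011101
11001110 ^ 10101110 = 01100000
11001101 ^ 01101000 = 10100101
00101011 ^ 11010101 = 11111110
00001011 ^ 10010111 = 10011100
10000101 ^ 00100111 = 10100010
10111110 ^ 00101101 = 10010011
01101010 ^ 00000000 = 01101010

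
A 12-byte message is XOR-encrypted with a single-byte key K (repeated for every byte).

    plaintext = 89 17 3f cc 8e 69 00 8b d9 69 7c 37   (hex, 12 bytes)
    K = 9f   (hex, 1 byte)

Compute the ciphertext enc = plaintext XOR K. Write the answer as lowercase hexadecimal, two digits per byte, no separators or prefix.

1688a05311f69f1446f6e3a8

The 1-byte key repeats, so the effective keystream is 9f 9f 9f 9f 9f 9f 9f 9f 9f 9f 9f 9f.
byte 0: 89 ⊕ 9f = 16
byte 1: 17 ⊕ 9f = 88
byte 2: 3f ⊕ 9f = a0
byte 3: cc ⊕ 9f = 53
byte 4: 8e ⊕ 9f = 11
byte 5: 69 ⊕ 9f = f6
byte 6: 00 ⊕ 9f = 9f
byte 7: 8b ⊕ 9f = 14
byte 8: d9 ⊕ 9f = 46
byte 9: 69 ⊕ 9f = f6
byte 10: 7c ⊕ 9f = e3
byte 11: 37 ⊕ 9f = a8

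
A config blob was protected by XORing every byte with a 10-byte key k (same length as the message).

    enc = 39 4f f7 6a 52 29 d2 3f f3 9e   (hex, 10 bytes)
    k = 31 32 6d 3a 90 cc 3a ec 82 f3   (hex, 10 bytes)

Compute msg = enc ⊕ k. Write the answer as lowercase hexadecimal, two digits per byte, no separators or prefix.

00111001 xor 00110001 = 00001000
01001111 xor 00110010 = 01111101
11110111 xor 01101101 = 10011010
01101010 xor 00111010 = 01010000
01010010 xor 10010000 = 11000010
00101001 xor 11001100 = 11100101
11010010 xor 00111010 = 11101000
00111111 xor 11101100 = 11010011
11110011 xor 10000010 = 01110001
10011110 xor 11110011 = 01101101

087d9a50c2e5e8d3716d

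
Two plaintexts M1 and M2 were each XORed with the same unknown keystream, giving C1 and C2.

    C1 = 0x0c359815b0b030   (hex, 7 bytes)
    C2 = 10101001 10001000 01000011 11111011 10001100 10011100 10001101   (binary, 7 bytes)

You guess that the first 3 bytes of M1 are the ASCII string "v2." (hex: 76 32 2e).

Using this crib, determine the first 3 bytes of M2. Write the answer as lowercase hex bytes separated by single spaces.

First, C1 ⊕ C2 = (M1 ⊕ K) ⊕ (M2 ⊕ K) = M1 ⊕ M2, so the key drops out. Then M2 = (M1 ⊕ M2) ⊕ M1 over the first 3 bytes.
byte 0: (0c XOR a9) XOR 76 = a5 XOR 76 = d3
byte 1: (35 XOR 88) XOR 32 = bd XOR 32 = 8f
byte 2: (98 XOR 43) XOR 2e = db XOR 2e = f5

d3 8f f5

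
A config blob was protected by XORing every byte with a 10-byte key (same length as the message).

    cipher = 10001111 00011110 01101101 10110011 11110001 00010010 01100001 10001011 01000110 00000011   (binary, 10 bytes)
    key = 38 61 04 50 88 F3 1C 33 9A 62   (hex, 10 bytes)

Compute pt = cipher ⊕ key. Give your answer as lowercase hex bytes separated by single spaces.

byte 0: 10001111 xor 00111000 = 10110111
byte 1: 00011110 xor 01100001 = 01111111
byte 2: 01101101 xor 00000100 = 01101001
byte 3: 10110011 xor 01010000 = 11100011
byte 4: 11110001 xor 10001000 = 01111001
byte 5: 00010010 xor 11110011 = 11100001
byte 6: 01100001 xor 00011100 = 01111101
byte 7: 10001011 xor 00110011 = 10111000
byte 8: 01000110 xor 10011010 = 11011100
byte 9: 00000011 xor 01100010 = 01100001

b7 7f 69 e3 79 e1 7d b8 dc 61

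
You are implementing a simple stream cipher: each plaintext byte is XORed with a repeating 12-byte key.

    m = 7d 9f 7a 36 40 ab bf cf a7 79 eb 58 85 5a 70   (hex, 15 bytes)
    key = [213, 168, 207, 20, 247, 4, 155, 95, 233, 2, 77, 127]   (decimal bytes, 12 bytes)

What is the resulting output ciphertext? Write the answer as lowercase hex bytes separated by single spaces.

a8 37 b5 22 b7 af 24 90 4e 7b a6 27 50 f2 bf

The 12-byte key repeats, so the effective keystream is d5 a8 cf 14 f7 04 9b 5f e9 02 4d 7f d5 a8 cf.
byte 0: 7d xor d5 = a8
byte 1: 9f xor a8 = 37
byte 2: 7a xor cf = b5
byte 3: 36 xor 14 = 22
byte 4: 40 xor f7 = b7
byte 5: ab xor 04 = af
byte 6: bf xor 9b = 24
byte 7: cf xor 5f = 90
byte 8: a7 xor e9 = 4e
byte 9: 79 xor 02 = 7b
byte 10: eb xor 4d = a6
byte 11: 58 xor 7f = 27
byte 12: 85 xor d5 = 50
byte 13: 5a xor a8 = f2
byte 14: 70 xor cf = bf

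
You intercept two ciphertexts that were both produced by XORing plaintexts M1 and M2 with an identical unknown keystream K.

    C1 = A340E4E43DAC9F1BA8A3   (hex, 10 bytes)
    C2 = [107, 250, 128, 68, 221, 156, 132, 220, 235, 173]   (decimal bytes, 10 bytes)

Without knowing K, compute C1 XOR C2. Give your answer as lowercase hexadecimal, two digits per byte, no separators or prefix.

C1 ⊕ C2 = (M1 ⊕ K) ⊕ (M2 ⊕ K) = M1 ⊕ M2 — the shared key cancels under XOR.
a3 ^ 6b = c8
40 ^ fa = ba
e4 ^ 80 = 64
e4 ^ 44 = a0
3d ^ dd = e0
ac ^ 9c = 30
9f ^ 84 = 1b
1b ^ dc = c7
a8 ^ eb = 43
a3 ^ ad = 0e

c8ba64a0e0301bc7430e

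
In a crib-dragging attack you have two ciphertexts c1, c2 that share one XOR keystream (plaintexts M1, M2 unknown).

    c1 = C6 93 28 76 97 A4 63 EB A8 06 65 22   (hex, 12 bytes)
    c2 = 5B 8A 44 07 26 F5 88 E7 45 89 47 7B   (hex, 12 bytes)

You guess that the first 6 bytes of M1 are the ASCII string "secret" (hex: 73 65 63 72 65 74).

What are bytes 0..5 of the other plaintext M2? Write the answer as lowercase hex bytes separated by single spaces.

ee 7c 0f 03 d4 25

First, c1 ⊕ c2 = (M1 ⊕ K) ⊕ (M2 ⊕ K) = M1 ⊕ M2, so the key drops out. Then M2 = (M1 ⊕ M2) ⊕ M1 over the first 6 bytes.
byte 0: (c6 xor 5b) xor 73 = 9d xor 73 = ee
byte 1: (93 xor 8a) xor 65 = 19 xor 65 = 7c
byte 2: (28 xor 44) xor 63 = 6c xor 63 = 0f
byte 3: (76 xor 07) xor 72 = 71 xor 72 = 03
byte 4: (97 xor 26) xor 65 = b1 xor 65 = d4
byte 5: (a4 xor f5) xor 74 = 51 xor 74 = 25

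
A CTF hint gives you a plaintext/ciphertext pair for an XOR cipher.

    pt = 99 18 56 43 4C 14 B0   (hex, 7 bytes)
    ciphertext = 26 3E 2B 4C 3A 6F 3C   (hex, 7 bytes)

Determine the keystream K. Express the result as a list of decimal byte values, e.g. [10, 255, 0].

Since ciphertext = pt ⊕ K, XORing both sides with pt gives K = pt ⊕ ciphertext.
153 xor  38 = 191
 24 xor  62 =  38
 86 xor  43 = 125
 67 xor  76 =  15
 76 xor  58 = 118
 20 xor 111 = 123
176 xor  60 = 140

[191, 38, 125, 15, 118, 123, 140]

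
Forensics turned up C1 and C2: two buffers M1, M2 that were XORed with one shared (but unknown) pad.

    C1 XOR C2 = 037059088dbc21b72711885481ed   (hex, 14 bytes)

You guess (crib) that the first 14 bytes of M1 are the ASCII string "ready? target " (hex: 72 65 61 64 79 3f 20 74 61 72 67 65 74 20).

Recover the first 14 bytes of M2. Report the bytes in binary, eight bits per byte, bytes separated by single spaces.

01110001 00010101 00111000 01101100 11110100 10000011 00000001 11000011 01000110 01100011 11101111 00110001 11110101 11001101

Since C1 ⊕ C2 = M1 ⊕ M2, XORing with the guessed M1 bytes yields the corresponding M2 bytes: M2 = (C1 ⊕ C2) ⊕ M1.
00000011 xor 01110010 = 01110001
01110000 xor 01100101 = 00010101
01011001 xor 01100001 = 00111000
00001000 xor 01100100 = 01101100
10001101 xor 01111001 = 11110100
10111100 xor 00111111 = 10000011
00100001 xor 00100000 = 00000001
10110111 xor 01110100 = 11000011
00100111 xor 01100001 = 01000110
00010001 xor 01110010 = 01100011
10001000 xor 01100111 = 11101111
01010100 xor 01100101 = 00110001
10000001 xor 01110100 = 11110101
11101101 xor 00100000 = 11001101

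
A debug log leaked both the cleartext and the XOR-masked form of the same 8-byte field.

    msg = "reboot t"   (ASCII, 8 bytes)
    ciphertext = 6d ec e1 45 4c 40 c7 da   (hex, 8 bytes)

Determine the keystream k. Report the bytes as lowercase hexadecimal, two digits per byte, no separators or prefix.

1f89832a2334e7ae

Since ciphertext = msg ⊕ k, XORing both sides with msg gives k = msg ⊕ ciphertext.
byte 0: 01110010 ⊕ 01101101 = 00011111
byte 1: 01100101 ⊕ 11101100 = 10001001
byte 2: 01100010 ⊕ 11100001 = 10000011
byte 3: 01101111 ⊕ 01000101 = 00101010
byte 4: 01101111 ⊕ 01001100 = 00100011
byte 5: 01110100 ⊕ 01000000 = 00110100
byte 6: 00100000 ⊕ 11000111 = 11100111
byte 7: 01110100 ⊕ 11011010 = 10101110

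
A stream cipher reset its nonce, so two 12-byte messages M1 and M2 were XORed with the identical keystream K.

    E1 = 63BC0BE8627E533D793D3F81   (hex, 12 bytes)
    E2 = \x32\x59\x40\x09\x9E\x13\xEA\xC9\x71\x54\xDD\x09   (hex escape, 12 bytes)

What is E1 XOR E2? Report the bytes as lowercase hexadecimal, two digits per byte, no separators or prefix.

E1 ⊕ E2 = (M1 ⊕ K) ⊕ (M2 ⊕ K) = M1 ⊕ M2 — the shared key cancels under XOR.
byte 0:  99 xor  50 =  81
byte 1: 188 xor  89 = 229
byte 2:  11 xor  64 =  75
byte 3: 232 xor   9 = 225
byte 4:  98 xor 158 = 252
byte 5: 126 xor  19 = 109
byte 6:  83 xor 234 = 185
byte 7:  61 xor 201 = 244
byte 8: 121 xor 113 =   8
byte 9:  61 xor  84 = 105
byte 10:  63 xor 221 = 226
byte 11: 129 xor   9 = 136

51e54be1fc6db9f40869e288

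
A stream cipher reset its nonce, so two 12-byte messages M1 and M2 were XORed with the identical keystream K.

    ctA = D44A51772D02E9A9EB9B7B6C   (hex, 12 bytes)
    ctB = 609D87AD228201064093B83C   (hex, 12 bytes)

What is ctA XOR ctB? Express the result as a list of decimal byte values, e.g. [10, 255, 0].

[180, 215, 214, 218, 15, 128, 232, 175, 171, 8, 195, 80]

ctA ⊕ ctB = (M1 ⊕ K) ⊕ (M2 ⊕ K) = M1 ⊕ M2 — the shared key cancels under XOR.
d4 ^ 60 = b4
4a ^ 9d = d7
51 ^ 87 = d6
77 ^ ad = da
2d ^ 22 = 0f
02 ^ 82 = 80
e9 ^ 01 = e8
a9 ^ 06 = af
eb ^ 40 = ab
9b ^ 93 = 08
7b ^ b8 = c3
6c ^ 3c = 50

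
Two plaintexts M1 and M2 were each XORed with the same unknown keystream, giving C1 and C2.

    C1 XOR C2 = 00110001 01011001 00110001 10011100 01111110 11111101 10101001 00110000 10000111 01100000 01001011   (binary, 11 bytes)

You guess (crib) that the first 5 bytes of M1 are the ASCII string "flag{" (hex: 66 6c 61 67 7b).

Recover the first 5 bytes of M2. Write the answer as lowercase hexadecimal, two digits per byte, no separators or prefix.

573550fb05

Since C1 ⊕ C2 = M1 ⊕ M2, XORing with the guessed M1 bytes yields the corresponding M2 bytes: M2 = (C1 ⊕ C2) ⊕ M1.
byte 0: 31 XOR 66 = 57
byte 1: 59 XOR 6c = 35
byte 2: 31 XOR 61 = 50
byte 3: 9c XOR 67 = fb
byte 4: 7e XOR 7b = 05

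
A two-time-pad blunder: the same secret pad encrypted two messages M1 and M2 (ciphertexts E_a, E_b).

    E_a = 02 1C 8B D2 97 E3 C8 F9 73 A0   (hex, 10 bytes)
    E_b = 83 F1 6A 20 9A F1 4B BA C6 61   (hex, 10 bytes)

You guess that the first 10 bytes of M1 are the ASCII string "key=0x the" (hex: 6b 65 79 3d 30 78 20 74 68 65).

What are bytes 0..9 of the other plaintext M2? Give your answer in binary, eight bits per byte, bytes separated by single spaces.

First, E_a ⊕ E_b = (M1 ⊕ K) ⊕ (M2 ⊕ K) = M1 ⊕ M2, so the key drops out. Then M2 = (M1 ⊕ M2) ⊕ M1 over the first 10 bytes.
byte 0: (02 XOR 83) XOR 6b = 81 XOR 6b = ea
byte 1: (1c XOR f1) XOR 65 = ed XOR 65 = 88
byte 2: (8b XOR 6a) XOR 79 = e1 XOR 79 = 98
byte 3: (d2 XOR 20) XOR 3d = f2 XOR 3d = cf
byte 4: (97 XOR 9a) XOR 30 = 0d XOR 30 = 3d
byte 5: (e3 XOR f1) XOR 78 = 12 XOR 78 = 6a
byte 6: (c8 XOR 4b) XOR 20 = 83 XOR 20 = a3
byte 7: (f9 XOR ba) XOR 74 = 43 XOR 74 = 37
byte 8: (73 XOR c6) XOR 68 = b5 XOR 68 = dd
byte 9: (a0 XOR 61) XOR 65 = c1 XOR 65 = a4

11101010 10001000 10011000 11001111 00111101 01101010 10100011 00110111 11011101 10100100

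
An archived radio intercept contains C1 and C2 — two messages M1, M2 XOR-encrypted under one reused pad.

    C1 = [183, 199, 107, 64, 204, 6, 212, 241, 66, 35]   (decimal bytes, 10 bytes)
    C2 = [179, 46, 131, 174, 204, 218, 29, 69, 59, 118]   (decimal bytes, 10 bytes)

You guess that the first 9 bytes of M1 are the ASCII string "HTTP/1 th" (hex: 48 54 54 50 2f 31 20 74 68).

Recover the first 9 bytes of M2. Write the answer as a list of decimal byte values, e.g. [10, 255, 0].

First, C1 ⊕ C2 = (M1 ⊕ K) ⊕ (M2 ⊕ K) = M1 ⊕ M2, so the key drops out. Then M2 = (M1 ⊕ M2) ⊕ M1 over the first 9 bytes.
byte 0: (b7 ^ b3) ^ 48 = 04 ^ 48 = 4c
byte 1: (c7 ^ 2e) ^ 54 = e9 ^ 54 = bd
byte 2: (6b ^ 83) ^ 54 = e8 ^ 54 = bc
byte 3: (40 ^ ae) ^ 50 = ee ^ 50 = be
byte 4: (cc ^ cc) ^ 2f = 00 ^ 2f = 2f
byte 5: (06 ^ da) ^ 31 = dc ^ 31 = ed
byte 6: (d4 ^ 1d) ^ 20 = c9 ^ 20 = e9
byte 7: (f1 ^ 45) ^ 74 = b4 ^ 74 = c0
byte 8: (42 ^ 3b) ^ 68 = 79 ^ 68 = 11

[76, 189, 188, 190, 47, 237, 233, 192, 17]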